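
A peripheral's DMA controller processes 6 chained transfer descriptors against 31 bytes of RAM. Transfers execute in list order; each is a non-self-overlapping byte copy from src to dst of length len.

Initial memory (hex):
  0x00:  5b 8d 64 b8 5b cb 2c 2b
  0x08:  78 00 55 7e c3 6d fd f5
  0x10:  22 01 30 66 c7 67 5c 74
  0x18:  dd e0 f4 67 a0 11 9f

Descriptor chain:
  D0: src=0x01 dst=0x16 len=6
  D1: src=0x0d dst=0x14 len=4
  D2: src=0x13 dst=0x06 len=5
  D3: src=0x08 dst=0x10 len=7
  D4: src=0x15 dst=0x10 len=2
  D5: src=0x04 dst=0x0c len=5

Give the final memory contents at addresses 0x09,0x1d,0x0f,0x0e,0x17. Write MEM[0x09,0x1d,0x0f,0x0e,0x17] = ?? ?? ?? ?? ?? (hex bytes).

MEM[0x09,0x1d,0x0f,0x0e,0x17] = f5 11 6d 66 22

D0: mem[0x16..0x1b] <- [8d 64 b8 5b cb 2c]
D1: mem[0x14..0x17] <- [6d fd f5 22]
D2: mem[0x06..0x0a] <- [66 6d fd f5 22]
D3: mem[0x10..0x16] <- [fd f5 22 7e c3 6d fd]
D4: mem[0x10..0x11] <- [6d fd]
D5: mem[0x0c..0x10] <- [5b cb 66 6d fd]
query mem[0x09]=0xf5, mem[0x1d]=0x11, mem[0x0f]=0x6d, mem[0x0e]=0x66, mem[0x17]=0x22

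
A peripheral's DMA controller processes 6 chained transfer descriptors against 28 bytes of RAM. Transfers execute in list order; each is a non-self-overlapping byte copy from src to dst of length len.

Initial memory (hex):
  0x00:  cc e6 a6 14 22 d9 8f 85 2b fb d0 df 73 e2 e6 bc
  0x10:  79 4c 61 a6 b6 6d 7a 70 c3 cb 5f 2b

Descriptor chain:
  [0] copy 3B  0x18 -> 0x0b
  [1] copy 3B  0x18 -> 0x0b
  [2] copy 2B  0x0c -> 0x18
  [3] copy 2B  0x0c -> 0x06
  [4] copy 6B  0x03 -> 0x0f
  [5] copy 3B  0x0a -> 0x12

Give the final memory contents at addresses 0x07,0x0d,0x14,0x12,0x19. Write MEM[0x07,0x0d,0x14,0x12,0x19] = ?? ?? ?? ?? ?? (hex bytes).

MEM[0x07,0x0d,0x14,0x12,0x19] = 5f 5f cb d0 5f

  after D0: wrote 3B at 0x0b = c3cb5f
  after D1: wrote 3B at 0x0b = c3cb5f
  after D2: wrote 2B at 0x18 = cb5f
  after D3: wrote 2B at 0x06 = cb5f
  after D4: wrote 6B at 0x0f = 1422d9cb5f2b
  after D5: wrote 3B at 0x12 = d0c3cb
query mem[0x07]=0x5f, mem[0x0d]=0x5f, mem[0x14]=0xcb, mem[0x12]=0xd0, mem[0x19]=0x5f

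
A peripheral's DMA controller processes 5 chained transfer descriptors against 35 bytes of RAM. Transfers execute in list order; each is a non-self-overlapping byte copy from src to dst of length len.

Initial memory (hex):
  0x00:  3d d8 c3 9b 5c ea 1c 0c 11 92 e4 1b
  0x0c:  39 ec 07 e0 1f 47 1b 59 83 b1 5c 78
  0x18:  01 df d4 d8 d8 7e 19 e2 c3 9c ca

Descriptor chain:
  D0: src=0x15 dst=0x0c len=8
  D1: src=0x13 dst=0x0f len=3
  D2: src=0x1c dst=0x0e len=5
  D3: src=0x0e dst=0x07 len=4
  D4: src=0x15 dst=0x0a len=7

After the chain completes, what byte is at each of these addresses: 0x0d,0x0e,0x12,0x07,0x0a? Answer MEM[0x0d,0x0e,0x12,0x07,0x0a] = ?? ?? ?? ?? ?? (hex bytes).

MEM[0x0d,0x0e,0x12,0x07,0x0a] = 01 df c3 d8 b1

#0 dst[0x0c+8] := {0xb1,0x5c,0x78,0x01,0xdf,0xd4,0xd8,0xd8}
#1 dst[0x0f+3] := {0xd8,0x83,0xb1}
#2 dst[0x0e+5] := {0xd8,0x7e,0x19,0xe2,0xc3}
#3 dst[0x07+4] := {0xd8,0x7e,0x19,0xe2}
#4 dst[0x0a+7] := {0xb1,0x5c,0x78,0x01,0xdf,0xd4,0xd8}
query mem[0x0d]=0x01, mem[0x0e]=0xdf, mem[0x12]=0xc3, mem[0x07]=0xd8, mem[0x0a]=0xb1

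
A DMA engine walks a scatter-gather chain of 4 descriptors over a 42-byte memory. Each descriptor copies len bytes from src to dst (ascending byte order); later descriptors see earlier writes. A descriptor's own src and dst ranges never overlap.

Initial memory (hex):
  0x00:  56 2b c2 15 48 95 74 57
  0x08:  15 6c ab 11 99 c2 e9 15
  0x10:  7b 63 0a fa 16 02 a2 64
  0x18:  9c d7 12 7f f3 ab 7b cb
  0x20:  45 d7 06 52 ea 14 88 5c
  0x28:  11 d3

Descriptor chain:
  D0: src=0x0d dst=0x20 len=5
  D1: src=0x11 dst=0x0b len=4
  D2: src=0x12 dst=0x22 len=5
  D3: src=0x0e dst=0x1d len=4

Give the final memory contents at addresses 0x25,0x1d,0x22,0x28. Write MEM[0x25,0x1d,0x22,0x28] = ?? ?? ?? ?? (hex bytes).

[0] 0x0d->0x20 len=5 : c2 e9 15 7b 63
[1] 0x11->0x0b len=4 : 63 0a fa 16
[2] 0x12->0x22 len=5 : 0a fa 16 02 a2
[3] 0x0e->0x1d len=4 : 16 15 7b 63
query mem[0x25]=0x02, mem[0x1d]=0x16, mem[0x22]=0x0a, mem[0x28]=0x11

MEM[0x25,0x1d,0x22,0x28] = 02 16 0a 11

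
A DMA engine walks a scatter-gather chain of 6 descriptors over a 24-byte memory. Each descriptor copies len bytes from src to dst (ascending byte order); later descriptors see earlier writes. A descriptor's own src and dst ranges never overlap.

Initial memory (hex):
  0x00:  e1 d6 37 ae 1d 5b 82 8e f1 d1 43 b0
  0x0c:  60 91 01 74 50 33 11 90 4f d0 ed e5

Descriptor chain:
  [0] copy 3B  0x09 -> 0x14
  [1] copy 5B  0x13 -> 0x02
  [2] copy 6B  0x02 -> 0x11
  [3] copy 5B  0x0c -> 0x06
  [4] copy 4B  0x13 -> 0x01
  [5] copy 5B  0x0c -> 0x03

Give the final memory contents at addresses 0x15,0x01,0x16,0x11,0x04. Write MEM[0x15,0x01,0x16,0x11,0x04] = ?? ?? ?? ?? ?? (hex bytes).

D0: mem[0x14..0x16] <- [d1 43 b0]
D1: mem[0x02..0x06] <- [90 d1 43 b0 e5]
D2: mem[0x11..0x16] <- [90 d1 43 b0 e5 8e]
D3: mem[0x06..0x0a] <- [60 91 01 74 50]
D4: mem[0x01..0x04] <- [43 b0 e5 8e]
D5: mem[0x03..0x07] <- [60 91 01 74 50]
query mem[0x15]=0xe5, mem[0x01]=0x43, mem[0x16]=0x8e, mem[0x11]=0x90, mem[0x04]=0x91

MEM[0x15,0x01,0x16,0x11,0x04] = e5 43 8e 90 91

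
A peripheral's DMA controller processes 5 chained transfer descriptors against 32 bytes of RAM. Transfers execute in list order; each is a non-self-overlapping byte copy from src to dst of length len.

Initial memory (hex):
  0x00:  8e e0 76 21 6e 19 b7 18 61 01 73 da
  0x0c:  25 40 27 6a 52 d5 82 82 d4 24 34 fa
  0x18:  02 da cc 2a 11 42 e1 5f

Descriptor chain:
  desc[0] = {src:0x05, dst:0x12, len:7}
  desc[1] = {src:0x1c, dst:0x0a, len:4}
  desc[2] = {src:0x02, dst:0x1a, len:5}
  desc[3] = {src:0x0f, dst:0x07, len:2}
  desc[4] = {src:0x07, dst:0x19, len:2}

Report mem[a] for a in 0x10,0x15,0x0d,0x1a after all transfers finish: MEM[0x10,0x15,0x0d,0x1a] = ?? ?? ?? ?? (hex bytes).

MEM[0x10,0x15,0x0d,0x1a] = 52 61 5f 52

#0 dst[0x12+7] := {0x19,0xb7,0x18,0x61,0x01,0x73,0xda}
#1 dst[0x0a+4] := {0x11,0x42,0xe1,0x5f}
#2 dst[0x1a+5] := {0x76,0x21,0x6e,0x19,0xb7}
#3 dst[0x07+2] := {0x6a,0x52}
#4 dst[0x19+2] := {0x6a,0x52}
query mem[0x10]=0x52, mem[0x15]=0x61, mem[0x0d]=0x5f, mem[0x1a]=0x52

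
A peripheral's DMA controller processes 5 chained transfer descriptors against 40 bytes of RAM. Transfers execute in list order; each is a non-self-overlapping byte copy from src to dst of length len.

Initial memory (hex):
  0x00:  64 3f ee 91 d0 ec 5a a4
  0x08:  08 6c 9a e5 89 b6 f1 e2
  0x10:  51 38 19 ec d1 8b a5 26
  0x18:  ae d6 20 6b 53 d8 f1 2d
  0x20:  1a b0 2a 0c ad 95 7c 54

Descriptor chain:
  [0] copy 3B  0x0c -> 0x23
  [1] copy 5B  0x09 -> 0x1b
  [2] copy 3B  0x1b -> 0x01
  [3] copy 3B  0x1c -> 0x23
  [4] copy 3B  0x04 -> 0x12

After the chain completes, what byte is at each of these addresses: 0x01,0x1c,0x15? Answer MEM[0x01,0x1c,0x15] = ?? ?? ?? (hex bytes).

MEM[0x01,0x1c,0x15] = 6c 9a 8b

[0] 0x0c->0x23 len=3 : 89 b6 f1
[1] 0x09->0x1b len=5 : 6c 9a e5 89 b6
[2] 0x1b->0x01 len=3 : 6c 9a e5
[3] 0x1c->0x23 len=3 : 9a e5 89
[4] 0x04->0x12 len=3 : d0 ec 5a
query mem[0x01]=0x6c, mem[0x1c]=0x9a, mem[0x15]=0x8b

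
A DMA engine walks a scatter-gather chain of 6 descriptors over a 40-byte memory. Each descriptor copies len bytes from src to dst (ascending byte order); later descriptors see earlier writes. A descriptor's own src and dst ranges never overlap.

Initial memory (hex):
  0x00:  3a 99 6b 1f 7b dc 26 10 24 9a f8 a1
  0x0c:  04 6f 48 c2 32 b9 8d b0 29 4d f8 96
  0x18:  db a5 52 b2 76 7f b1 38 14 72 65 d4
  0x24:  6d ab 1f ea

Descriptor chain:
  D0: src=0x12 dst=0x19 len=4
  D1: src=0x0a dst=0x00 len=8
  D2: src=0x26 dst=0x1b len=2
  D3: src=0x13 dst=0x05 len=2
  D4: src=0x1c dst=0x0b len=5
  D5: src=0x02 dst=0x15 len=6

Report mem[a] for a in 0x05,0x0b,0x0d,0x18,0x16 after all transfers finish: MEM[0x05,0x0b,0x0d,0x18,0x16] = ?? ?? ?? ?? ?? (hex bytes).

[0] 0x12->0x19 len=4 : 8d b0 29 4d
[1] 0x0a->0x00 len=8 : f8 a1 04 6f 48 c2 32 b9
[2] 0x26->0x1b len=2 : 1f ea
[3] 0x13->0x05 len=2 : b0 29
[4] 0x1c->0x0b len=5 : ea 7f b1 38 14
[5] 0x02->0x15 len=6 : 04 6f 48 b0 29 b9
query mem[0x05]=0xb0, mem[0x0b]=0xea, mem[0x0d]=0xb1, mem[0x18]=0xb0, mem[0x16]=0x6f

MEM[0x05,0x0b,0x0d,0x18,0x16] = b0 ea b1 b0 6f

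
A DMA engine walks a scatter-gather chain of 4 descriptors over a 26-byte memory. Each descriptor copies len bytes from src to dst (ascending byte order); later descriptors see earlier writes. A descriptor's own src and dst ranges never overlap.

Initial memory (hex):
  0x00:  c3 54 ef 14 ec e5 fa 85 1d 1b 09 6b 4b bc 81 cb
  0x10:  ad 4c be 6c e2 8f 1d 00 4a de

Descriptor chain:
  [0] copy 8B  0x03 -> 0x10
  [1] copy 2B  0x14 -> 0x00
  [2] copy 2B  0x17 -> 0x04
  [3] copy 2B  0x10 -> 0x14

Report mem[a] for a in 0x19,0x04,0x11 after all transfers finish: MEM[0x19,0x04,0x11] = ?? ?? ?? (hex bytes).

MEM[0x19,0x04,0x11] = de 09 ec

  after D0: wrote 8B at 0x10 = 14ece5fa851d1b09
  after D1: wrote 2B at 0x00 = 851d
  after D2: wrote 2B at 0x04 = 094a
  after D3: wrote 2B at 0x14 = 14ec
query mem[0x19]=0xde, mem[0x04]=0x09, mem[0x11]=0xec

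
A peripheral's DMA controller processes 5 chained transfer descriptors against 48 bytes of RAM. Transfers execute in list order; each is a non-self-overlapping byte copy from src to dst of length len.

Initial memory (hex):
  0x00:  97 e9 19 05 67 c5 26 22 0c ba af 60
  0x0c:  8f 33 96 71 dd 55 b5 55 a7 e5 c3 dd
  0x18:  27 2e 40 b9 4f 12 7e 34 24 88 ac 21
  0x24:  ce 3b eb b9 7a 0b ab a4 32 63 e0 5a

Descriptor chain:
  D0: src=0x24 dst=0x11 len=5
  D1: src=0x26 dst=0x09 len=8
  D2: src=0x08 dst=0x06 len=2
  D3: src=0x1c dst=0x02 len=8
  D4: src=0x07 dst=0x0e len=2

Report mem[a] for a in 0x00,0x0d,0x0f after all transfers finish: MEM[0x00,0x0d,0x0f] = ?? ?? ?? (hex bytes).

  after D0: wrote 5B at 0x11 = ce3bebb97a
  after D1: wrote 8B at 0x09 = ebb97a0baba43263
  after D2: wrote 2B at 0x06 = 0ceb
  after D3: wrote 8B at 0x02 = 4f127e342488ac21
  after D4: wrote 2B at 0x0e = 88ac
query mem[0x00]=0x97, mem[0x0d]=0xab, mem[0x0f]=0xac

MEM[0x00,0x0d,0x0f] = 97 ab ac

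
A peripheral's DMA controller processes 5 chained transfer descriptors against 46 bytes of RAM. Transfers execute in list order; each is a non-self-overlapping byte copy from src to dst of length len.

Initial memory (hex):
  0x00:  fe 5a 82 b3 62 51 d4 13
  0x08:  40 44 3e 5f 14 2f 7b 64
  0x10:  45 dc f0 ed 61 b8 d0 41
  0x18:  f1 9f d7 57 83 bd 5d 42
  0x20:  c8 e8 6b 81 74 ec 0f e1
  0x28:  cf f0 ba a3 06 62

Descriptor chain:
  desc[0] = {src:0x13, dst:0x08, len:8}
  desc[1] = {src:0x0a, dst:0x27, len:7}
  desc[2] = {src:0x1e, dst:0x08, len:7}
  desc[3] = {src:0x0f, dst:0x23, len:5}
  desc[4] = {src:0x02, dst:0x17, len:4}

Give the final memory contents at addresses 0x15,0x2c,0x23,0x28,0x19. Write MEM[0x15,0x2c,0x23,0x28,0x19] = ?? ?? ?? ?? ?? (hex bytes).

MEM[0x15,0x2c,0x23,0x28,0x19] = b8 d7 d7 d0 62

[0] 0x13->0x08 len=8 : ed 61 b8 d0 41 f1 9f d7
[1] 0x0a->0x27 len=7 : b8 d0 41 f1 9f d7 45
[2] 0x1e->0x08 len=7 : 5d 42 c8 e8 6b 81 74
[3] 0x0f->0x23 len=5 : d7 45 dc f0 ed
[4] 0x02->0x17 len=4 : 82 b3 62 51
query mem[0x15]=0xb8, mem[0x2c]=0xd7, mem[0x23]=0xd7, mem[0x28]=0xd0, mem[0x19]=0x62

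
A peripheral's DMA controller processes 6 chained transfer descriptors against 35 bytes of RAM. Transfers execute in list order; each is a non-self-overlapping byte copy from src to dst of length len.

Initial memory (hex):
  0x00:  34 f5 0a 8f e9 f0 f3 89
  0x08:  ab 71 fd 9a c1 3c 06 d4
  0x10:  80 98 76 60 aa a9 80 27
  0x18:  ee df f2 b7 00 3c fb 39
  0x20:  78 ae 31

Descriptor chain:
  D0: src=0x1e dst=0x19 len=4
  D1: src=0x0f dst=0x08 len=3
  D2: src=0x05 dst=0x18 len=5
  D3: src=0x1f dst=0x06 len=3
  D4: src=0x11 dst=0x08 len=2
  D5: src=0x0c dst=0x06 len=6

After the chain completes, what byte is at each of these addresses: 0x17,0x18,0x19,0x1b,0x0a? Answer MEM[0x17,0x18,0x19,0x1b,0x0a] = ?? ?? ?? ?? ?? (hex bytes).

MEM[0x17,0x18,0x19,0x1b,0x0a] = 27 f0 f3 d4 80

  after D0: wrote 4B at 0x19 = fb3978ae
  after D1: wrote 3B at 0x08 = d48098
  after D2: wrote 5B at 0x18 = f0f389d480
  after D3: wrote 3B at 0x06 = 3978ae
  after D4: wrote 2B at 0x08 = 9876
  after D5: wrote 6B at 0x06 = c13c06d48098
query mem[0x17]=0x27, mem[0x18]=0xf0, mem[0x19]=0xf3, mem[0x1b]=0xd4, mem[0x0a]=0x80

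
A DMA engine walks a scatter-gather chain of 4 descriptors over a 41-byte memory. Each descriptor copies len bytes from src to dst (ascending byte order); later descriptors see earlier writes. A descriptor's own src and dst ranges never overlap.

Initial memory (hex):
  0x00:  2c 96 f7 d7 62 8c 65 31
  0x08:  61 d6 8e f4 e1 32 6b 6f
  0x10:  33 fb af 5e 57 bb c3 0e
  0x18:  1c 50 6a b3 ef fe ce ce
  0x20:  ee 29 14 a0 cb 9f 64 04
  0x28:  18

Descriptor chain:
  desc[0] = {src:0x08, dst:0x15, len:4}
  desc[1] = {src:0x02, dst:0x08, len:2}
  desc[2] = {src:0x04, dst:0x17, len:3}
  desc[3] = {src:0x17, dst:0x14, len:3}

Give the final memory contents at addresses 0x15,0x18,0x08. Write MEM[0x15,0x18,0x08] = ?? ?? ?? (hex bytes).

MEM[0x15,0x18,0x08] = 8c 8c f7

D0: mem[0x15..0x18] <- [61 d6 8e f4]
D1: mem[0x08..0x09] <- [f7 d7]
D2: mem[0x17..0x19] <- [62 8c 65]
D3: mem[0x14..0x16] <- [62 8c 65]
query mem[0x15]=0x8c, mem[0x18]=0x8c, mem[0x08]=0xf7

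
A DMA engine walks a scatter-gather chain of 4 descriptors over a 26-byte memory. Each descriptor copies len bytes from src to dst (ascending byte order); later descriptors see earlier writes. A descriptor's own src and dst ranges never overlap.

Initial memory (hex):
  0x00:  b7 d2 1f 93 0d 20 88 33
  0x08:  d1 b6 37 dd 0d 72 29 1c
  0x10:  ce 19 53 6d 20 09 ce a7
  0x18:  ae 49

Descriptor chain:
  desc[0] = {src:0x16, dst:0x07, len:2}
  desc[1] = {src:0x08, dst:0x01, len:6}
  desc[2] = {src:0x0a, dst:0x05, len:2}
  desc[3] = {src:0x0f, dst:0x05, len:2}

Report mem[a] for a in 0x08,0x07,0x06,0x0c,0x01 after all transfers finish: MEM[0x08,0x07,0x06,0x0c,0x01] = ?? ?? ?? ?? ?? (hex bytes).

D0: mem[0x07..0x08] <- [ce a7]
D1: mem[0x01..0x06] <- [a7 b6 37 dd 0d 72]
D2: mem[0x05..0x06] <- [37 dd]
D3: mem[0x05..0x06] <- [1c ce]
query mem[0x08]=0xa7, mem[0x07]=0xce, mem[0x06]=0xce, mem[0x0c]=0x0d, mem[0x01]=0xa7

MEM[0x08,0x07,0x06,0x0c,0x01] = a7 ce ce 0d a7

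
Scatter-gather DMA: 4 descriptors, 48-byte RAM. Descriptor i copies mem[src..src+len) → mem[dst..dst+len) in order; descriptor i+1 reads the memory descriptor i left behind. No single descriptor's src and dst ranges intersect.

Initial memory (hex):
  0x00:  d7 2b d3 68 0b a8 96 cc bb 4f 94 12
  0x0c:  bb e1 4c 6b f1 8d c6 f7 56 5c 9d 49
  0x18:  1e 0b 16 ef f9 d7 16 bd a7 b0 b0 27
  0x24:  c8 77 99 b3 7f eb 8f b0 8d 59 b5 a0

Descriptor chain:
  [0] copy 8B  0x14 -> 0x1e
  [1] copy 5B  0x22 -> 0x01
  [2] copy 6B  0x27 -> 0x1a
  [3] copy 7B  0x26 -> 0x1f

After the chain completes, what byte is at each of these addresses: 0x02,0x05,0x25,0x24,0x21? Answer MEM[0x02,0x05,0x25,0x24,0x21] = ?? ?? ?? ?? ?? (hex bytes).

#0 dst[0x1e+8] := {0x56,0x5c,0x9d,0x49,0x1e,0x0b,0x16,0xef}
#1 dst[0x01+5] := {0x1e,0x0b,0x16,0xef,0x99}
#2 dst[0x1a+6] := {0xb3,0x7f,0xeb,0x8f,0xb0,0x8d}
#3 dst[0x1f+7] := {0x99,0xb3,0x7f,0xeb,0x8f,0xb0,0x8d}
query mem[0x02]=0x0b, mem[0x05]=0x99, mem[0x25]=0x8d, mem[0x24]=0xb0, mem[0x21]=0x7f

MEM[0x02,0x05,0x25,0x24,0x21] = 0b 99 8d b0 7f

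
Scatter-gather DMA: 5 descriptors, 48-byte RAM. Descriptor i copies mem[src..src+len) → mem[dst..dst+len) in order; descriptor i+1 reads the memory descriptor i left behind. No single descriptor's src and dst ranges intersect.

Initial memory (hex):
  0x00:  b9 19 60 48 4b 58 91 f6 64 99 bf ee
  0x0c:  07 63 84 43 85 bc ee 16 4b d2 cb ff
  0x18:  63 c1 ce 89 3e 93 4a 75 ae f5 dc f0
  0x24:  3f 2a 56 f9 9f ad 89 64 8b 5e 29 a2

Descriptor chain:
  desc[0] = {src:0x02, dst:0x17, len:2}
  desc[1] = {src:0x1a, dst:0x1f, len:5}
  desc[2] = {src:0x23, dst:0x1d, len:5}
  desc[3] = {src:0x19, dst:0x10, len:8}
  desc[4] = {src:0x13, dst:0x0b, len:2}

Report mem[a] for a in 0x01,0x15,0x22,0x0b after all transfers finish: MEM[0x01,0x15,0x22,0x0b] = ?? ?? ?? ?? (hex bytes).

MEM[0x01,0x15,0x22,0x0b] = 19 3f 93 3e

D0: mem[0x17..0x18] <- [60 48]
D1: mem[0x1f..0x23] <- [ce 89 3e 93 4a]
D2: mem[0x1d..0x21] <- [4a 3f 2a 56 f9]
D3: mem[0x10..0x17] <- [c1 ce 89 3e 4a 3f 2a 56]
D4: mem[0x0b..0x0c] <- [3e 4a]
query mem[0x01]=0x19, mem[0x15]=0x3f, mem[0x22]=0x93, mem[0x0b]=0x3e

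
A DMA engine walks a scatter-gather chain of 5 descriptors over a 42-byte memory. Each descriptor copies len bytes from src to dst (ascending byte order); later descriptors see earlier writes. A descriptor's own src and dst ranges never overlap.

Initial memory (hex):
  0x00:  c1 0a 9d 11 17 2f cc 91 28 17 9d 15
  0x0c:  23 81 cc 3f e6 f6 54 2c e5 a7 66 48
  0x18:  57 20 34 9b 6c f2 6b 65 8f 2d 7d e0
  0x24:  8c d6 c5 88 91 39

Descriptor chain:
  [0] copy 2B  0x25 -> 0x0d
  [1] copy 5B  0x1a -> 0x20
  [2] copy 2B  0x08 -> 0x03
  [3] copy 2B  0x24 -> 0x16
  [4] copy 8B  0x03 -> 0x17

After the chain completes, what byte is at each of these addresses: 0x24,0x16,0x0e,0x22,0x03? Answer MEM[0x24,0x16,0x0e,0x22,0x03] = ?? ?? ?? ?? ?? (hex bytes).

D0: mem[0x0d..0x0e] <- [d6 c5]
D1: mem[0x20..0x24] <- [34 9b 6c f2 6b]
D2: mem[0x03..0x04] <- [28 17]
D3: mem[0x16..0x17] <- [6b d6]
D4: mem[0x17..0x1e] <- [28 17 2f cc 91 28 17 9d]
query mem[0x24]=0x6b, mem[0x16]=0x6b, mem[0x0e]=0xc5, mem[0x22]=0x6c, mem[0x03]=0x28

MEM[0x24,0x16,0x0e,0x22,0x03] = 6b 6b c5 6c 28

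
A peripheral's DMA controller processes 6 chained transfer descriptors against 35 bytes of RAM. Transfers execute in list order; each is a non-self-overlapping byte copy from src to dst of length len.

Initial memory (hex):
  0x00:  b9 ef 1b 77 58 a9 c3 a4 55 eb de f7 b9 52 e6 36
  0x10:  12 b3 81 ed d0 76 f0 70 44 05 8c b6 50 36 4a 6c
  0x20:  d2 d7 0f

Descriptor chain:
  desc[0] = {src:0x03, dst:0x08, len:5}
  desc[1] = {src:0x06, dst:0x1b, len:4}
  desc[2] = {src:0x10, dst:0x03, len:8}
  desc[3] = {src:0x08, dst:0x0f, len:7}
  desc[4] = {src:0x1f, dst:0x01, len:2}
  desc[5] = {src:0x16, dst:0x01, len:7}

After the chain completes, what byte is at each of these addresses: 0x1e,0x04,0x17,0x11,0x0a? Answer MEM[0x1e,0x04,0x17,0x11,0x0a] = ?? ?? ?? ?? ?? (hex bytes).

MEM[0x1e,0x04,0x17,0x11,0x0a] = 58 05 70 70 70

D0: mem[0x08..0x0c] <- [77 58 a9 c3 a4]
D1: mem[0x1b..0x1e] <- [c3 a4 77 58]
D2: mem[0x03..0x0a] <- [12 b3 81 ed d0 76 f0 70]
D3: mem[0x0f..0x15] <- [76 f0 70 c3 a4 52 e6]
D4: mem[0x01..0x02] <- [6c d2]
D5: mem[0x01..0x07] <- [f0 70 44 05 8c c3 a4]
query mem[0x1e]=0x58, mem[0x04]=0x05, mem[0x17]=0x70, mem[0x11]=0x70, mem[0x0a]=0x70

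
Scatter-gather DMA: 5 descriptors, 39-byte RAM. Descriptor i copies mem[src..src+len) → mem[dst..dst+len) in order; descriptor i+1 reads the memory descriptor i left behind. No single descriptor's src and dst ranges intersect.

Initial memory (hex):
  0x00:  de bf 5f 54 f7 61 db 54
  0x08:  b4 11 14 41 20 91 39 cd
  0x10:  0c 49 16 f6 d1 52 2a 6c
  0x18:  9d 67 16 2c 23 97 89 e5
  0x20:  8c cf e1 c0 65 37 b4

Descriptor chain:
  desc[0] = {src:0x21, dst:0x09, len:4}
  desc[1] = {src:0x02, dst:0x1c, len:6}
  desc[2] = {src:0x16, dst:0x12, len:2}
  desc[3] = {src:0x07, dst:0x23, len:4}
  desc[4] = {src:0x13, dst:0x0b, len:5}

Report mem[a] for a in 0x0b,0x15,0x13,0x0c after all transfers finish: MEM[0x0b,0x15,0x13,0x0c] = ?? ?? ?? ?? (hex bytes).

#0 dst[0x09+4] := {0xcf,0xe1,0xc0,0x65}
#1 dst[0x1c+6] := {0x5f,0x54,0xf7,0x61,0xdb,0x54}
#2 dst[0x12+2] := {0x2a,0x6c}
#3 dst[0x23+4] := {0x54,0xb4,0xcf,0xe1}
#4 dst[0x0b+5] := {0x6c,0xd1,0x52,0x2a,0x6c}
query mem[0x0b]=0x6c, mem[0x15]=0x52, mem[0x13]=0x6c, mem[0x0c]=0xd1

MEM[0x0b,0x15,0x13,0x0c] = 6c 52 6c d1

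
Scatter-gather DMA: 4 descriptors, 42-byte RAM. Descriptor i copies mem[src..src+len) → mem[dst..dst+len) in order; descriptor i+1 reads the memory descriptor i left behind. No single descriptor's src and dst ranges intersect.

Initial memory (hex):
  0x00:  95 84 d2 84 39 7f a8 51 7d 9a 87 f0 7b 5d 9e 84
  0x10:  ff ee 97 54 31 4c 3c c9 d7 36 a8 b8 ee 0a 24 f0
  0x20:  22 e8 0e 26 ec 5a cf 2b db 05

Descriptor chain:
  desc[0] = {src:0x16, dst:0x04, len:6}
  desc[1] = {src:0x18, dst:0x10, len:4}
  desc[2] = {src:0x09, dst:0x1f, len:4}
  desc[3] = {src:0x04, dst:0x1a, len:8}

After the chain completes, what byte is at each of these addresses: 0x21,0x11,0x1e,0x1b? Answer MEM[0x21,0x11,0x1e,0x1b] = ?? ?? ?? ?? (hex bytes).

  after D0: wrote 6B at 0x04 = 3cc9d736a8b8
  after D1: wrote 4B at 0x10 = d736a8b8
  after D2: wrote 4B at 0x1f = b887f07b
  after D3: wrote 8B at 0x1a = 3cc9d736a8b887f0
query mem[0x21]=0xf0, mem[0x11]=0x36, mem[0x1e]=0xa8, mem[0x1b]=0xc9

MEM[0x21,0x11,0x1e,0x1b] = f0 36 a8 c9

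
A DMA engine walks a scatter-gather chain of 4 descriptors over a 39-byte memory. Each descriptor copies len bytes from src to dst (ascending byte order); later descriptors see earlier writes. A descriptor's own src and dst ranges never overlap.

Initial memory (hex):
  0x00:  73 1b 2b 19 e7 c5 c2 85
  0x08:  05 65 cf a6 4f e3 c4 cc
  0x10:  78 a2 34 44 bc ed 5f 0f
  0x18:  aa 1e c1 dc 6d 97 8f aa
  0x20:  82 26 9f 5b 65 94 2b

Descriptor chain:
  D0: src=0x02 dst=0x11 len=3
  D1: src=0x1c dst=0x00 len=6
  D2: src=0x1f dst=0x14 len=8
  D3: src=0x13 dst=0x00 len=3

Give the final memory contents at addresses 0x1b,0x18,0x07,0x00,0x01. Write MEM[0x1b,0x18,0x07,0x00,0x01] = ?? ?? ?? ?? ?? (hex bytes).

MEM[0x1b,0x18,0x07,0x00,0x01] = 2b 5b 85 e7 aa

[0] 0x02->0x11 len=3 : 2b 19 e7
[1] 0x1c->0x00 len=6 : 6d 97 8f aa 82 26
[2] 0x1f->0x14 len=8 : aa 82 26 9f 5b 65 94 2b
[3] 0x13->0x00 len=3 : e7 aa 82
query mem[0x1b]=0x2b, mem[0x18]=0x5b, mem[0x07]=0x85, mem[0x00]=0xe7, mem[0x01]=0xaa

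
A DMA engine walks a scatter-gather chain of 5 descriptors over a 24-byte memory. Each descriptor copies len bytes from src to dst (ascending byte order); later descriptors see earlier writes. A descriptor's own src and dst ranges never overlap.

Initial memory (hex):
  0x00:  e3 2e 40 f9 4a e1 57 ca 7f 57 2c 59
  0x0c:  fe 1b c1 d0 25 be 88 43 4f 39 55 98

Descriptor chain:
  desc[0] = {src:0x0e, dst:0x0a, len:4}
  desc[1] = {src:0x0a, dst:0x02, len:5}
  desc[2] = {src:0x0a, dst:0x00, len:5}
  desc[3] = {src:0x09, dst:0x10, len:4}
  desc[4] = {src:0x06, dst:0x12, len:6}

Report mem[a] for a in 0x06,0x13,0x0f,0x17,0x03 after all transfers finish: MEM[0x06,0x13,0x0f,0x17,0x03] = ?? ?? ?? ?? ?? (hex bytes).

D0: mem[0x0a..0x0d] <- [c1 d0 25 be]
D1: mem[0x02..0x06] <- [c1 d0 25 be c1]
D2: mem[0x00..0x04] <- [c1 d0 25 be c1]
D3: mem[0x10..0x13] <- [57 c1 d0 25]
D4: mem[0x12..0x17] <- [c1 ca 7f 57 c1 d0]
query mem[0x06]=0xc1, mem[0x13]=0xca, mem[0x0f]=0xd0, mem[0x17]=0xd0, mem[0x03]=0xbe

MEM[0x06,0x13,0x0f,0x17,0x03] = c1 ca d0 d0 be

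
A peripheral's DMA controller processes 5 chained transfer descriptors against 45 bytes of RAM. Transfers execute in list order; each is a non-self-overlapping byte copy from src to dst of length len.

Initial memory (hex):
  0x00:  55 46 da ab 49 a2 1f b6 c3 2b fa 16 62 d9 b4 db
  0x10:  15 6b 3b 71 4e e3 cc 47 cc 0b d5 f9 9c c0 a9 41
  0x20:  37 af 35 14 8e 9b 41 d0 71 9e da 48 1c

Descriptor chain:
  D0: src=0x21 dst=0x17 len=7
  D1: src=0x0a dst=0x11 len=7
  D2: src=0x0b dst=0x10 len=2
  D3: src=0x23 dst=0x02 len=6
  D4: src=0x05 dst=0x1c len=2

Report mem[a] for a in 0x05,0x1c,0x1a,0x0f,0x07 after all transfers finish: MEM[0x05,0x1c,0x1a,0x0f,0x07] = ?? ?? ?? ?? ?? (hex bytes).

#0 dst[0x17+7] := {0xaf,0x35,0x14,0x8e,0x9b,0x41,0xd0}
#1 dst[0x11+7] := {0xfa,0x16,0x62,0xd9,0xb4,0xdb,0x15}
#2 dst[0x10+2] := {0x16,0x62}
#3 dst[0x02+6] := {0x14,0x8e,0x9b,0x41,0xd0,0x71}
#4 dst[0x1c+2] := {0x41,0xd0}
query mem[0x05]=0x41, mem[0x1c]=0x41, mem[0x1a]=0x8e, mem[0x0f]=0xdb, mem[0x07]=0x71

MEM[0x05,0x1c,0x1a,0x0f,0x07] = 41 41 8e db 71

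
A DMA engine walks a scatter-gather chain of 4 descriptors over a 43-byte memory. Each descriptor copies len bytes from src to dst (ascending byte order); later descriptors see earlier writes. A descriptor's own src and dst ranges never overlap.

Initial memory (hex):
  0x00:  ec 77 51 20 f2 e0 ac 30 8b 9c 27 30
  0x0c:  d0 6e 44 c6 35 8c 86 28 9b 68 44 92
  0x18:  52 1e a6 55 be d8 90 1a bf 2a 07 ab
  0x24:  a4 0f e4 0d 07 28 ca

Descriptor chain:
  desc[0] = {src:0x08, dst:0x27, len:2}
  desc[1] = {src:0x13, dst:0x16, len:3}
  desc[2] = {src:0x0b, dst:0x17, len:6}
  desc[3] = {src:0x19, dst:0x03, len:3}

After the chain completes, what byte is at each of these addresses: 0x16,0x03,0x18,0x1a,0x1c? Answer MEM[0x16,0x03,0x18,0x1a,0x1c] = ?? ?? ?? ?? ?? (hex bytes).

MEM[0x16,0x03,0x18,0x1a,0x1c] = 28 6e d0 44 35

D0: mem[0x27..0x28] <- [8b 9c]
D1: mem[0x16..0x18] <- [28 9b 68]
D2: mem[0x17..0x1c] <- [30 d0 6e 44 c6 35]
D3: mem[0x03..0x05] <- [6e 44 c6]
query mem[0x16]=0x28, mem[0x03]=0x6e, mem[0x18]=0xd0, mem[0x1a]=0x44, mem[0x1c]=0x35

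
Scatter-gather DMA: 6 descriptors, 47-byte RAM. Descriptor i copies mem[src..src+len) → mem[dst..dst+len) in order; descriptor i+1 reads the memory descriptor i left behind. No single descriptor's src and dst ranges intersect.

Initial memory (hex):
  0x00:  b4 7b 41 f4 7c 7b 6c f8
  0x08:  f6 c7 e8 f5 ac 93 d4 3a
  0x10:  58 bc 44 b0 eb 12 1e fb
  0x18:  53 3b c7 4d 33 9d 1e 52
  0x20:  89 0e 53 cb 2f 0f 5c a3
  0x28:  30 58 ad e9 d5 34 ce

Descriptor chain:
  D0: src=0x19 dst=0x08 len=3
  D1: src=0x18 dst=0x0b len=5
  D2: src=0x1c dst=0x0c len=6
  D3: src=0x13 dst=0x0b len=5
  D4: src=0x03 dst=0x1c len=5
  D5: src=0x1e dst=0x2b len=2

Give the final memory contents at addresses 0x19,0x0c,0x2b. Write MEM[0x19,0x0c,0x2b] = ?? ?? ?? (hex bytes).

MEM[0x19,0x0c,0x2b] = 3b eb 7b

D0: mem[0x08..0x0a] <- [3b c7 4d]
D1: mem[0x0b..0x0f] <- [53 3b c7 4d 33]
D2: mem[0x0c..0x11] <- [33 9d 1e 52 89 0e]
D3: mem[0x0b..0x0f] <- [b0 eb 12 1e fb]
D4: mem[0x1c..0x20] <- [f4 7c 7b 6c f8]
D5: mem[0x2b..0x2c] <- [7b 6c]
query mem[0x19]=0x3b, mem[0x0c]=0xeb, mem[0x2b]=0x7b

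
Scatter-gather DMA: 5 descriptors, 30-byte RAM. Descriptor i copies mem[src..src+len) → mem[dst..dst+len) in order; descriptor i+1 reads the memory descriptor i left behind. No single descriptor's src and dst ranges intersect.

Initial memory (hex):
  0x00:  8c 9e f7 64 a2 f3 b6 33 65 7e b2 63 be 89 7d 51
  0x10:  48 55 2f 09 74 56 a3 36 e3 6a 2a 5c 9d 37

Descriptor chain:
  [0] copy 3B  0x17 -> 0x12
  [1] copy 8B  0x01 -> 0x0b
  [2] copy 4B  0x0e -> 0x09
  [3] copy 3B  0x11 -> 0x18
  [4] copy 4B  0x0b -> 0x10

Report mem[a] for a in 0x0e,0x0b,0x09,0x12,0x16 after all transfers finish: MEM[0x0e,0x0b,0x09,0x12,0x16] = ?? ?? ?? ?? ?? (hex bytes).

  after D0: wrote 3B at 0x12 = 36e36a
  after D1: wrote 8B at 0x0b = 9ef764a2f3b63365
  after D2: wrote 4B at 0x09 = a2f3b633
  after D3: wrote 3B at 0x18 = 3365e3
  after D4: wrote 4B at 0x10 = b63364a2
query mem[0x0e]=0xa2, mem[0x0b]=0xb6, mem[0x09]=0xa2, mem[0x12]=0x64, mem[0x16]=0xa3

MEM[0x0e,0x0b,0x09,0x12,0x16] = a2 b6 a2 64 a3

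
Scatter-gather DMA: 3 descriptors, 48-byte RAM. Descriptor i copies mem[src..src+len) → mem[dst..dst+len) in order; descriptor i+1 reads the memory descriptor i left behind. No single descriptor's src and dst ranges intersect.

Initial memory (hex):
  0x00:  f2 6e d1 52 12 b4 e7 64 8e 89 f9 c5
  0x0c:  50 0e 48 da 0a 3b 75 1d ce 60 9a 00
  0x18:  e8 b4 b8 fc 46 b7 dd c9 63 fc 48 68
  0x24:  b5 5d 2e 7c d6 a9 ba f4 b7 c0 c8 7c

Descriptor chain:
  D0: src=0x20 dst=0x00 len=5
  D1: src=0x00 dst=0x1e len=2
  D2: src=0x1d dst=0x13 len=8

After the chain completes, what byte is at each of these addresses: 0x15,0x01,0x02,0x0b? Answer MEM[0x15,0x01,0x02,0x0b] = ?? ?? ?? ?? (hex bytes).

MEM[0x15,0x01,0x02,0x0b] = fc fc 48 c5

  after D0: wrote 5B at 0x00 = 63fc4868b5
  after D1: wrote 2B at 0x1e = 63fc
  after D2: wrote 8B at 0x13 = b763fc63fc4868b5
query mem[0x15]=0xfc, mem[0x01]=0xfc, mem[0x02]=0x48, mem[0x0b]=0xc5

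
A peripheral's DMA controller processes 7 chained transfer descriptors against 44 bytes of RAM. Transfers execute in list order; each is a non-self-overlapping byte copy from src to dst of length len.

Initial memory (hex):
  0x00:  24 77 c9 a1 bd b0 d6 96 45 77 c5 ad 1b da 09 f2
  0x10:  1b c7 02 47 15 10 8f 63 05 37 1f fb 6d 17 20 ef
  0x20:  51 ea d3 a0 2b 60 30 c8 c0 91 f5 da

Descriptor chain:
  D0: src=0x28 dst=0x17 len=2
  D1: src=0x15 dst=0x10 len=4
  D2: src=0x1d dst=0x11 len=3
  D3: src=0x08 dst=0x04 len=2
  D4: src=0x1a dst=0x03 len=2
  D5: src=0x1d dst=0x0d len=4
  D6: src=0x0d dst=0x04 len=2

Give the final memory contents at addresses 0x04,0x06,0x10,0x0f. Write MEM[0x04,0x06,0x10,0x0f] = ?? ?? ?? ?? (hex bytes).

MEM[0x04,0x06,0x10,0x0f] = 17 d6 51 ef

[0] 0x28->0x17 len=2 : c0 91
[1] 0x15->0x10 len=4 : 10 8f c0 91
[2] 0x1d->0x11 len=3 : 17 20 ef
[3] 0x08->0x04 len=2 : 45 77
[4] 0x1a->0x03 len=2 : 1f fb
[5] 0x1d->0x0d len=4 : 17 20 ef 51
[6] 0x0d->0x04 len=2 : 17 20
query mem[0x04]=0x17, mem[0x06]=0xd6, mem[0x10]=0x51, mem[0x0f]=0xef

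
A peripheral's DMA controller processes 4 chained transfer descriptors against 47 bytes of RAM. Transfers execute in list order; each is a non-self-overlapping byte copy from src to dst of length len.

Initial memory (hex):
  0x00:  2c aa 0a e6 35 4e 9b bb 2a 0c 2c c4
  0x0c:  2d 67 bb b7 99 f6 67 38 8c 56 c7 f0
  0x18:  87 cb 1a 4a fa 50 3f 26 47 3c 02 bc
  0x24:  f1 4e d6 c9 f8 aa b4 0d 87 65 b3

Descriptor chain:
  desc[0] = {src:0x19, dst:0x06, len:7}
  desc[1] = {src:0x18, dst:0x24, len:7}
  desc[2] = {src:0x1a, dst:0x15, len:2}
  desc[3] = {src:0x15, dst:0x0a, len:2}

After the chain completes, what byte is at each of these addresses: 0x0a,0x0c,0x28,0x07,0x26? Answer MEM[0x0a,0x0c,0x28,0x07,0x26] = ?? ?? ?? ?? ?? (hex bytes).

MEM[0x0a,0x0c,0x28,0x07,0x26] = 1a 26 fa 1a 1a

D0: mem[0x06..0x0c] <- [cb 1a 4a fa 50 3f 26]
D1: mem[0x24..0x2a] <- [87 cb 1a 4a fa 50 3f]
D2: mem[0x15..0x16] <- [1a 4a]
D3: mem[0x0a..0x0b] <- [1a 4a]
query mem[0x0a]=0x1a, mem[0x0c]=0x26, mem[0x28]=0xfa, mem[0x07]=0x1a, mem[0x26]=0x1a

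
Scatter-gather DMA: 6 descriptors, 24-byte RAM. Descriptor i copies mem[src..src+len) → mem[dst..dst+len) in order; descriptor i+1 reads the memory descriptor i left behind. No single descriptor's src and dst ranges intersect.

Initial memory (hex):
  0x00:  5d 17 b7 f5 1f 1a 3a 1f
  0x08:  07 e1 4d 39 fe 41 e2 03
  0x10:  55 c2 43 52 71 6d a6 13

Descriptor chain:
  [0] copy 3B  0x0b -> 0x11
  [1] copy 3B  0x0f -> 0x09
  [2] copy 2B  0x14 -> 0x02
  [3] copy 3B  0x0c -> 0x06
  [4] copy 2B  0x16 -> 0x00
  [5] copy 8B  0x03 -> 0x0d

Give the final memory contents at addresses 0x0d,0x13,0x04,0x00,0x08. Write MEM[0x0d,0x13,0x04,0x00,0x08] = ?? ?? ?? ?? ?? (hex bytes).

D0: mem[0x11..0x13] <- [39 fe 41]
D1: mem[0x09..0x0b] <- [03 55 39]
D2: mem[0x02..0x03] <- [71 6d]
D3: mem[0x06..0x08] <- [fe 41 e2]
D4: mem[0x00..0x01] <- [a6 13]
D5: mem[0x0d..0x14] <- [6d 1f 1a fe 41 e2 03 55]
query mem[0x0d]=0x6d, mem[0x13]=0x03, mem[0x04]=0x1f, mem[0x00]=0xa6, mem[0x08]=0xe2

MEM[0x0d,0x13,0x04,0x00,0x08] = 6d 03 1f a6 e2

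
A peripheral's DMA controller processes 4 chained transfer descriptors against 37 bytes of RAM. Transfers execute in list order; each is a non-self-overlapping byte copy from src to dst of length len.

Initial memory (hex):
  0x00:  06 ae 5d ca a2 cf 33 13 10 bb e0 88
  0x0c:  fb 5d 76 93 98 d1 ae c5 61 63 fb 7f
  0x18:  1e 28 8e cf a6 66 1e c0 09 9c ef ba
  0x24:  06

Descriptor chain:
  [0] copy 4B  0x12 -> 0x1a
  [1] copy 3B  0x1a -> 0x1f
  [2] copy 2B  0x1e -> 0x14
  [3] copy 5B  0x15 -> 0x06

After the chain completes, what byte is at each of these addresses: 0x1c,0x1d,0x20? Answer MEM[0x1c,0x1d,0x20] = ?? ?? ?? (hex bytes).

D0: mem[0x1a..0x1d] <- [ae c5 61 63]
D1: mem[0x1f..0x21] <- [ae c5 61]
D2: mem[0x14..0x15] <- [1e ae]
D3: mem[0x06..0x0a] <- [ae fb 7f 1e 28]
query mem[0x1c]=0x61, mem[0x1d]=0x63, mem[0x20]=0xc5

MEM[0x1c,0x1d,0x20] = 61 63 c5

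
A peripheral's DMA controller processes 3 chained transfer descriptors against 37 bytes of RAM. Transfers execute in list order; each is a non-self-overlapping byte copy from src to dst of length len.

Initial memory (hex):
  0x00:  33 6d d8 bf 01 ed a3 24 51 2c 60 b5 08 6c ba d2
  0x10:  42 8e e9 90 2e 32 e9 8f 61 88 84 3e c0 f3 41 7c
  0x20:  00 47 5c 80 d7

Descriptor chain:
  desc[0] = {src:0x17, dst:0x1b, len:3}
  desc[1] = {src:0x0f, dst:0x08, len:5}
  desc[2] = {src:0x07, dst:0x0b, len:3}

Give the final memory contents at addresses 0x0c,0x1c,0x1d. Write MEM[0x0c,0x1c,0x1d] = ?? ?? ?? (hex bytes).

MEM[0x0c,0x1c,0x1d] = d2 61 88

#0 dst[0x1b+3] := {0x8f,0x61,0x88}
#1 dst[0x08+5] := {0xd2,0x42,0x8e,0xe9,0x90}
#2 dst[0x0b+3] := {0x24,0xd2,0x42}
query mem[0x0c]=0xd2, mem[0x1c]=0x61, mem[0x1d]=0x88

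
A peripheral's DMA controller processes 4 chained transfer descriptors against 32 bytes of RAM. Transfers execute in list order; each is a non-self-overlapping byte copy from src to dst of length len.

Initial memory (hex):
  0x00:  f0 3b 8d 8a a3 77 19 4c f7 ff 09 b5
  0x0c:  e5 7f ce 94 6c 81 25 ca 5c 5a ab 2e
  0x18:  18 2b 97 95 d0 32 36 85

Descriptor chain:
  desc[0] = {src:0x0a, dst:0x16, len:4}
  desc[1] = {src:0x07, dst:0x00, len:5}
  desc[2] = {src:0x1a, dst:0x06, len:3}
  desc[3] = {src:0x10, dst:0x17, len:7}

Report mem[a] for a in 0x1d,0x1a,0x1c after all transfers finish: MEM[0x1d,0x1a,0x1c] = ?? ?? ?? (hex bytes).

  after D0: wrote 4B at 0x16 = 09b5e57f
  after D1: wrote 5B at 0x00 = 4cf7ff09b5
  after D2: wrote 3B at 0x06 = 9795d0
  after D3: wrote 7B at 0x17 = 6c8125ca5c5a09
query mem[0x1d]=0x09, mem[0x1a]=0xca, mem[0x1c]=0x5a

MEM[0x1d,0x1a,0x1c] = 09 ca 5a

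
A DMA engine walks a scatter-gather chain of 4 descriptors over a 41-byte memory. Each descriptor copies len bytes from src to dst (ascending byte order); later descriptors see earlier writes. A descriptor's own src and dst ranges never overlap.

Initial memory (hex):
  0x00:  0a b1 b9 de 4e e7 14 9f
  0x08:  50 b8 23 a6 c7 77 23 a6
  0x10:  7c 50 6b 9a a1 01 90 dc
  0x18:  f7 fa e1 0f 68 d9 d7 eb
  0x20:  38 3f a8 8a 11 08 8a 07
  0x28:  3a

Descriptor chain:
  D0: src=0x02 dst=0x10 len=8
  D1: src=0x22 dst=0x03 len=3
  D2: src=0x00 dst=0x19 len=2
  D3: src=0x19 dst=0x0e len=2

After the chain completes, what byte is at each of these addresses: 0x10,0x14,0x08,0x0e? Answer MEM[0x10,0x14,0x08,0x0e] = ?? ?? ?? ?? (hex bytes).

MEM[0x10,0x14,0x08,0x0e] = b9 14 50 0a

#0 dst[0x10+8] := {0xb9,0xde,0x4e,0xe7,0x14,0x9f,0x50,0xb8}
#1 dst[0x03+3] := {0xa8,0x8a,0x11}
#2 dst[0x19+2] := {0x0a,0xb1}
#3 dst[0x0e+2] := {0x0a,0xb1}
query mem[0x10]=0xb9, mem[0x14]=0x14, mem[0x08]=0x50, mem[0x0e]=0x0a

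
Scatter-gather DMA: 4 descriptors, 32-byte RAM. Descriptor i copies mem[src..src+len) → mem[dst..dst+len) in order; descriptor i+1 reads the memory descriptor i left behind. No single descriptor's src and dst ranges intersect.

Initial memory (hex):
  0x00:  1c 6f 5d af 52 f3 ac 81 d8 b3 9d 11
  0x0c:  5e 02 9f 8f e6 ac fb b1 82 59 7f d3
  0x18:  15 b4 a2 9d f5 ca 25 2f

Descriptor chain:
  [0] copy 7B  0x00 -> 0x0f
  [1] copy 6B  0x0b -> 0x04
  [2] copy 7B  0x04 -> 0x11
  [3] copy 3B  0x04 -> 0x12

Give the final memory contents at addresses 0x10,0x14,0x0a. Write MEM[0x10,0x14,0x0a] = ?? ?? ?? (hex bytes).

MEM[0x10,0x14,0x0a] = 6f 02 9d

#0 dst[0x0f+7] := {0x1c,0x6f,0x5d,0xaf,0x52,0xf3,0xac}
#1 dst[0x04+6] := {0x11,0x5e,0x02,0x9f,0x1c,0x6f}
#2 dst[0x11+7] := {0x11,0x5e,0x02,0x9f,0x1c,0x6f,0x9d}
#3 dst[0x12+3] := {0x11,0x5e,0x02}
query mem[0x10]=0x6f, mem[0x14]=0x02, mem[0x0a]=0x9d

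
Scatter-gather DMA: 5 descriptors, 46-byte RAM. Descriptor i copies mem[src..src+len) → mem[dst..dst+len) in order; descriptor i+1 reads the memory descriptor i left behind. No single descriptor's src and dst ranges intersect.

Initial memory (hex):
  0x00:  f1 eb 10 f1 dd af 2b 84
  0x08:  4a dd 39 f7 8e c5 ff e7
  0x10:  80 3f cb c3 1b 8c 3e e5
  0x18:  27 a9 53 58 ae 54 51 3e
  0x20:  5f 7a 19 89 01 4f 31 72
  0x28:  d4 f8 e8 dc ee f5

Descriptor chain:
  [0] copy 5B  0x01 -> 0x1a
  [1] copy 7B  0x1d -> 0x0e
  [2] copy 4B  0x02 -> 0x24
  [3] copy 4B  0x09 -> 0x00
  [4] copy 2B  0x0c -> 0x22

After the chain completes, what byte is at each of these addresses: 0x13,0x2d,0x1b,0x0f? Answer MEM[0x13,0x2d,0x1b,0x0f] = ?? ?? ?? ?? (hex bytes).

D0: mem[0x1a..0x1e] <- [eb 10 f1 dd af]
D1: mem[0x0e..0x14] <- [dd af 3e 5f 7a 19 89]
D2: mem[0x24..0x27] <- [10 f1 dd af]
D3: mem[0x00..0x03] <- [dd 39 f7 8e]
D4: mem[0x22..0x23] <- [8e c5]
query mem[0x13]=0x19, mem[0x2d]=0xf5, mem[0x1b]=0x10, mem[0x0f]=0xaf

MEM[0x13,0x2d,0x1b,0x0f] = 19 f5 10 af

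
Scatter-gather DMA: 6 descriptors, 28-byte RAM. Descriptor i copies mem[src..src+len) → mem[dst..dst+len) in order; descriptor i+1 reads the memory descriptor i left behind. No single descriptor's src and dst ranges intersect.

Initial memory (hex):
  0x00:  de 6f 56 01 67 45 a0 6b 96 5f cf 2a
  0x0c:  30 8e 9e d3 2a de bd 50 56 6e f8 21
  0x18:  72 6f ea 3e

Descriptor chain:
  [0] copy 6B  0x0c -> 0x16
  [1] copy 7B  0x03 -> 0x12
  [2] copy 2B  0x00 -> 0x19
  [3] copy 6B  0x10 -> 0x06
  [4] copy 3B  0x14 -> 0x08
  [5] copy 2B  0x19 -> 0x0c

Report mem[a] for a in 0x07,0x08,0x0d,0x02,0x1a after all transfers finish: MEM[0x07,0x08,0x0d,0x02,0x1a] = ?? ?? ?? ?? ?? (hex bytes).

MEM[0x07,0x08,0x0d,0x02,0x1a] = de 45 6f 56 6f

#0 dst[0x16+6] := {0x30,0x8e,0x9e,0xd3,0x2a,0xde}
#1 dst[0x12+7] := {0x01,0x67,0x45,0xa0,0x6b,0x96,0x5f}
#2 dst[0x19+2] := {0xde,0x6f}
#3 dst[0x06+6] := {0x2a,0xde,0x01,0x67,0x45,0xa0}
#4 dst[0x08+3] := {0x45,0xa0,0x6b}
#5 dst[0x0c+2] := {0xde,0x6f}
query mem[0x07]=0xde, mem[0x08]=0x45, mem[0x0d]=0x6f, mem[0x02]=0x56, mem[0x1a]=0x6f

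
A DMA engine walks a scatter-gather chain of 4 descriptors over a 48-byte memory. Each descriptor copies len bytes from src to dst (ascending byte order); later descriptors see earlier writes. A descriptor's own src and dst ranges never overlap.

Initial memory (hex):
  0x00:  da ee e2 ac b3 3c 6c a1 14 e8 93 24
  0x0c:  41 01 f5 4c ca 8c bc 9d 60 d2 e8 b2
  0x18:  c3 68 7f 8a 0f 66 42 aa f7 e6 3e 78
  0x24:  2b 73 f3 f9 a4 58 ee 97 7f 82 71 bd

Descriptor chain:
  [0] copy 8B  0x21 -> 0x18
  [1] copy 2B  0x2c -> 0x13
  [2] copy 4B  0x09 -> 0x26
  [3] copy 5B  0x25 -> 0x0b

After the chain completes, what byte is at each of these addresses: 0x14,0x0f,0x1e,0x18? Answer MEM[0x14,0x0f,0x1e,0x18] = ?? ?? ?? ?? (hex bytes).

D0: mem[0x18..0x1f] <- [e6 3e 78 2b 73 f3 f9 a4]
D1: mem[0x13..0x14] <- [7f 82]
D2: mem[0x26..0x29] <- [e8 93 24 41]
D3: mem[0x0b..0x0f] <- [73 e8 93 24 41]
query mem[0x14]=0x82, mem[0x0f]=0x41, mem[0x1e]=0xf9, mem[0x18]=0xe6

MEM[0x14,0x0f,0x1e,0x18] = 82 41 f9 e6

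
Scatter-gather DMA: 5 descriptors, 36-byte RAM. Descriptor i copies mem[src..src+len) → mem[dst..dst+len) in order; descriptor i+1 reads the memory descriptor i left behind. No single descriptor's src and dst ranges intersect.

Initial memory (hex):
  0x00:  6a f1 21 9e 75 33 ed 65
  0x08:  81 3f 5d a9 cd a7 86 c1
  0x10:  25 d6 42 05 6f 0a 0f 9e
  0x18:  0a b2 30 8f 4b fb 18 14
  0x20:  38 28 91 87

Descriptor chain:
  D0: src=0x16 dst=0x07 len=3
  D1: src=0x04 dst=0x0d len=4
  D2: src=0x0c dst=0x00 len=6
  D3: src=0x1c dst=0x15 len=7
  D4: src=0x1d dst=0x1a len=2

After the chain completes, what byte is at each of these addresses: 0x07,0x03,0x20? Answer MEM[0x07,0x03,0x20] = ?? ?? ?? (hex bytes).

MEM[0x07,0x03,0x20] = 0f ed 38

#0 dst[0x07+3] := {0x0f,0x9e,0x0a}
#1 dst[0x0d+4] := {0x75,0x33,0xed,0x0f}
#2 dst[0x00+6] := {0xcd,0x75,0x33,0xed,0x0f,0xd6}
#3 dst[0x15+7] := {0x4b,0xfb,0x18,0x14,0x38,0x28,0x91}
#4 dst[0x1a+2] := {0xfb,0x18}
query mem[0x07]=0x0f, mem[0x03]=0xed, mem[0x20]=0x38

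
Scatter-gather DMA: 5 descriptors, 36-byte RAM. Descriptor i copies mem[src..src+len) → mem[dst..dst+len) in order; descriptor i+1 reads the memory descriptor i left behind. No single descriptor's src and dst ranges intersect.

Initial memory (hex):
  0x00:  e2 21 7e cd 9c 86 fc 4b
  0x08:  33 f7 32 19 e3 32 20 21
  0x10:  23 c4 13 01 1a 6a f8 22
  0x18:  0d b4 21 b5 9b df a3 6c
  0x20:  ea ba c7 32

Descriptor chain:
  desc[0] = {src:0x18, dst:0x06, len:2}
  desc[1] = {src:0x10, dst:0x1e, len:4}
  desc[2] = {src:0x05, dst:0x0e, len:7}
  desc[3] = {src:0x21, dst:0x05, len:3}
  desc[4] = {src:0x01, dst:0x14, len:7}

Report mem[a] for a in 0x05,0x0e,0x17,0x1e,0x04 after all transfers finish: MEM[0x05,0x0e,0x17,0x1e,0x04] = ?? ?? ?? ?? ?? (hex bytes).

MEM[0x05,0x0e,0x17,0x1e,0x04] = 01 86 9c 23 9c

D0: mem[0x06..0x07] <- [0d b4]
D1: mem[0x1e..0x21] <- [23 c4 13 01]
D2: mem[0x0e..0x14] <- [86 0d b4 33 f7 32 19]
D3: mem[0x05..0x07] <- [01 c7 32]
D4: mem[0x14..0x1a] <- [21 7e cd 9c 01 c7 32]
query mem[0x05]=0x01, mem[0x0e]=0x86, mem[0x17]=0x9c, mem[0x1e]=0x23, mem[0x04]=0x9c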